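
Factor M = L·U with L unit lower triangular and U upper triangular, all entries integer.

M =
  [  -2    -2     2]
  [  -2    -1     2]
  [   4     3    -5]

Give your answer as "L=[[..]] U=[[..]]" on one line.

L=[[1,0,0],[1,1,0],[-2,-1,1]] U=[[-2,-2,2],[0,1,0],[0,0,-1]]

  row1 -= 1·row0 → [0,1,0]
  row2 -= -2·row0 → [0,-1,-1]
  row2 -= -1·row1 → [0,0,-1]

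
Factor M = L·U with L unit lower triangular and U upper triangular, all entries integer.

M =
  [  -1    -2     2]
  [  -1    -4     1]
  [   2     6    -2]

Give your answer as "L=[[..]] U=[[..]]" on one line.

  r1 -= 1·r0 → [0,-2,-1]
  r2 -= -2·r0 → [0,2,2]
  r2 -= -1·r1 → [0,0,1]

L=[[1,0,0],[1,1,0],[-2,-1,1]] U=[[-1,-2,2],[0,-2,-1],[0,0,1]]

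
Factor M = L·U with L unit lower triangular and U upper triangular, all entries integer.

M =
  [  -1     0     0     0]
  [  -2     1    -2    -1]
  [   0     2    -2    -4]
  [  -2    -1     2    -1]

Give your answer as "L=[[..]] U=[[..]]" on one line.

L=[[1,0,0,0],[2,1,0,0],[0,2,1,0],[2,-1,0,1]] U=[[-1,0,0,0],[0,1,-2,-1],[0,0,2,-2],[0,0,0,-2]]

  r1 -= 2·r0 → [0,1,-2,-1]
  r2 -= 0·r0 → [0,2,-2,-4]
  r3 -= 2·r0 → [0,-1,2,-1]
  r2 -= 2·r1 → [0,0,2,-2]
  r3 -= -1·r1 → [0,0,0,-2]
  r3 -= 0·r2 → [0,0,0,-2]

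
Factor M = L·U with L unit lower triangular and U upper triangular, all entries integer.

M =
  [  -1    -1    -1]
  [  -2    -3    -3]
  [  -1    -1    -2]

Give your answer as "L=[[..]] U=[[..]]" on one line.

L=[[1,0,0],[2,1,0],[1,0,1]] U=[[-1,-1,-1],[0,-1,-1],[0,0,-1]]

  r1 -= 2·r0 → [0,-1,-1]
  r2 -= 1·r0 → [0,0,-1]
  r2 -= 0·r1 → [0,0,-1]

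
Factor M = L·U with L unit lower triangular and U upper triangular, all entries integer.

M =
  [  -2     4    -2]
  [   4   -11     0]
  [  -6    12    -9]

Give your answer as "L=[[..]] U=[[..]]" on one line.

  r1 -= -2·r0 → [0,-3,-4]
  r2 -= 3·r0 → [0,0,-3]
  r2 -= 0·r1 → [0,0,-3]

L=[[1,0,0],[-2,1,0],[3,0,1]] U=[[-2,4,-2],[0,-3,-4],[0,0,-3]]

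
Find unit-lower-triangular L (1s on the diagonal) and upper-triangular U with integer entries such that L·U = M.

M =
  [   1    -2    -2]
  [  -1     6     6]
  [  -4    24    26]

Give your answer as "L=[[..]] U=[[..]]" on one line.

  row1 -= -1·row0 → [0,4,4]
  row2 -= -4·row0 → [0,16,18]
  row2 -= 4·row1 → [0,0,2]

L=[[1,0,0],[-1,1,0],[-4,4,1]] U=[[1,-2,-2],[0,4,4],[0,0,2]]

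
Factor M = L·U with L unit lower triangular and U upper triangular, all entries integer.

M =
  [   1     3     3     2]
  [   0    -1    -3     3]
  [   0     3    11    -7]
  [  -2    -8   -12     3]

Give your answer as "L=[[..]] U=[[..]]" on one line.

L=[[1,0,0,0],[0,1,0,0],[0,-3,1,0],[-2,2,0,1]] U=[[1,3,3,2],[0,-1,-3,3],[0,0,2,2],[0,0,0,1]]

  r1 -= 0·r0 → [0,-1,-3,3]
  r2 -= 0·r0 → [0,3,11,-7]
  r3 -= -2·r0 → [0,-2,-6,7]
  r2 -= -3·r1 → [0,0,2,2]
  r3 -= 2·r1 → [0,0,0,1]
  r3 -= 0·r2 → [0,0,0,1]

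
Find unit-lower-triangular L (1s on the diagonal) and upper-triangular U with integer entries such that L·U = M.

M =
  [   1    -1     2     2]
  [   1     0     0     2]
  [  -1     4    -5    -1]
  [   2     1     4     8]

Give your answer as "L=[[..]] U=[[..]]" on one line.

L=[[1,0,0,0],[1,1,0,0],[-1,3,1,0],[2,3,2,1]] U=[[1,-1,2,2],[0,1,-2,0],[0,0,3,1],[0,0,0,2]]

  R1 -= 1·R0 → [0,1,-2,0]
  R2 -= -1·R0 → [0,3,-3,1]
  R3 -= 2·R0 → [0,3,0,4]
  R2 -= 3·R1 → [0,0,3,1]
  R3 -= 3·R1 → [0,0,6,4]
  R3 -= 2·R2 → [0,0,0,2]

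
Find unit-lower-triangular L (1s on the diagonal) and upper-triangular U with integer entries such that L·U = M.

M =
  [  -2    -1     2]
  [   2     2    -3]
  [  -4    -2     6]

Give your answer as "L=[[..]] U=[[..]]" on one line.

  r1 -= -1·r0 → [0,1,-1]
  r2 -= 2·r0 → [0,0,2]
  r2 -= 0·r1 → [0,0,2]

L=[[1,0,0],[-1,1,0],[2,0,1]] U=[[-2,-1,2],[0,1,-1],[0,0,2]]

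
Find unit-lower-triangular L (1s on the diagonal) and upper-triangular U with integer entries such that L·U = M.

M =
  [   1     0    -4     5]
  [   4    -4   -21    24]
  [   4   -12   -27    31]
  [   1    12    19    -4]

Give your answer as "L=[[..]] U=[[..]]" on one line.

  r1 -= 4·r0 → [0,-4,-5,4]
  r2 -= 4·r0 → [0,-12,-11,11]
  r3 -= 1·r0 → [0,12,23,-9]
  r2 -= 3·r1 → [0,0,4,-1]
  r3 -= -3·r1 → [0,0,8,3]
  r3 -= 2·r2 → [0,0,0,5]

L=[[1,0,0,0],[4,1,0,0],[4,3,1,0],[1,-3,2,1]] U=[[1,0,-4,5],[0,-4,-5,4],[0,0,4,-1],[0,0,0,5]]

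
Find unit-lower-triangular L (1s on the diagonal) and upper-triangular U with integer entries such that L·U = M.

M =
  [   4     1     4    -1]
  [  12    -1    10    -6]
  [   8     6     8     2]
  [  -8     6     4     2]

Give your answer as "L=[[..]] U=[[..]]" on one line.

  R1 -= 3·R0 → [0,-4,-2,-3]
  R2 -= 2·R0 → [0,4,0,4]
  R3 -= -2·R0 → [0,8,12,0]
  R2 -= -1·R1 → [0,0,-2,1]
  R3 -= -2·R1 → [0,0,8,-6]
  R3 -= -4·R2 → [0,0,0,-2]

L=[[1,0,0,0],[3,1,0,0],[2,-1,1,0],[-2,-2,-4,1]] U=[[4,1,4,-1],[0,-4,-2,-3],[0,0,-2,1],[0,0,0,-2]]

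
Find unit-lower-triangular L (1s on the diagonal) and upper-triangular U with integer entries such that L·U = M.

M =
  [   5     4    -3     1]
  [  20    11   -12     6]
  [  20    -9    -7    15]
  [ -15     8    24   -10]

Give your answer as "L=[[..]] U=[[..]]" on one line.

L=[[1,0,0,0],[4,1,0,0],[4,5,1,0],[-3,-4,3,1]] U=[[5,4,-3,1],[0,-5,0,2],[0,0,5,1],[0,0,0,-2]]

  r1 -= 4·r0 → [0,-5,0,2]
  r2 -= 4·r0 → [0,-25,5,11]
  r3 -= -3·r0 → [0,20,15,-7]
  r2 -= 5·r1 → [0,0,5,1]
  r3 -= -4·r1 → [0,0,15,1]
  r3 -= 3·r2 → [0,0,0,-2]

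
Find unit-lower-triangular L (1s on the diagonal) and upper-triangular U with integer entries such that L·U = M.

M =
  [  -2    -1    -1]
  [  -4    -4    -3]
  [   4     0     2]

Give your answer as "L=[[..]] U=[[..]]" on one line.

  r1 -= 2·r0 → [0,-2,-1]
  r2 -= -2·r0 → [0,-2,0]
  r2 -= 1·r1 → [0,0,1]

L=[[1,0,0],[2,1,0],[-2,1,1]] U=[[-2,-1,-1],[0,-2,-1],[0,0,1]]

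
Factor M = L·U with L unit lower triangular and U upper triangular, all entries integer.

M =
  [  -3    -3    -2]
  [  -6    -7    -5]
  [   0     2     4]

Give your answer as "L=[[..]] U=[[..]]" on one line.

L=[[1,0,0],[2,1,0],[0,-2,1]] U=[[-3,-3,-2],[0,-1,-1],[0,0,2]]

  row1 -= 2·row0 → [0,-1,-1]
  row2 -= 0·row0 → [0,2,4]
  row2 -= -2·row1 → [0,0,2]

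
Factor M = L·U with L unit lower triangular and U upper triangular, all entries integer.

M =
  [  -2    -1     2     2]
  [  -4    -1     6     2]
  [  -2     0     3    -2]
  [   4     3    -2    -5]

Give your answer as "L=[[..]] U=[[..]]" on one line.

  r1 -= 2·r0 → [0,1,2,-2]
  r2 -= 1·r0 → [0,1,1,-4]
  r3 -= -2·r0 → [0,1,2,-1]
  r2 -= 1·r1 → [0,0,-1,-2]
  r3 -= 1·r1 → [0,0,0,1]
  r3 -= 0·r2 → [0,0,0,1]

L=[[1,0,0,0],[2,1,0,0],[1,1,1,0],[-2,1,0,1]] U=[[-2,-1,2,2],[0,1,2,-2],[0,0,-1,-2],[0,0,0,1]]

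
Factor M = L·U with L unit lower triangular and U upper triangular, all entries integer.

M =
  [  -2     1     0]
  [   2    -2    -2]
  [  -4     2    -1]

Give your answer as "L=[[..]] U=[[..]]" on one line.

L=[[1,0,0],[-1,1,0],[2,0,1]] U=[[-2,1,0],[0,-1,-2],[0,0,-1]]

  R1 -= -1·R0 → [0,-1,-2]
  R2 -= 2·R0 → [0,0,-1]
  R2 -= 0·R1 → [0,0,-1]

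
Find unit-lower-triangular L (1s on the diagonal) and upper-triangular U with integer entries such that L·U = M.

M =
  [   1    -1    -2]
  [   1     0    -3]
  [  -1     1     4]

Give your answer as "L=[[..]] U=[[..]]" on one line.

L=[[1,0,0],[1,1,0],[-1,0,1]] U=[[1,-1,-2],[0,1,-1],[0,0,2]]

  R1 -= 1·R0 → [0,1,-1]
  R2 -= -1·R0 → [0,0,2]
  R2 -= 0·R1 → [0,0,2]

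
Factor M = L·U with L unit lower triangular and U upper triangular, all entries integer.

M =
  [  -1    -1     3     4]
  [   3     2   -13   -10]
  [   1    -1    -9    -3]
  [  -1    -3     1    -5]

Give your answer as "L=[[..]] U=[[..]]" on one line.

  row1 -= -3·row0 → [0,-1,-4,2]
  row2 -= -1·row0 → [0,-2,-6,1]
  row3 -= 1·row0 → [0,-2,-2,-9]
  row2 -= 2·row1 → [0,0,2,-3]
  row3 -= 2·row1 → [0,0,6,-13]
  row3 -= 3·row2 → [0,0,0,-4]

L=[[1,0,0,0],[-3,1,0,0],[-1,2,1,0],[1,2,3,1]] U=[[-1,-1,3,4],[0,-1,-4,2],[0,0,2,-3],[0,0,0,-4]]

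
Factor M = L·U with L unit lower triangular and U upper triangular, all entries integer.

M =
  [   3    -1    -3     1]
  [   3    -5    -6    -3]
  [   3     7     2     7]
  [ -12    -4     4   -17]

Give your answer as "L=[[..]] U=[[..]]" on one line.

  row1 -= 1·row0 → [0,-4,-3,-4]
  row2 -= 1·row0 → [0,8,5,6]
  row3 -= -4·row0 → [0,-8,-8,-13]
  row2 -= -2·row1 → [0,0,-1,-2]
  row3 -= 2·row1 → [0,0,-2,-5]
  row3 -= 2·row2 → [0,0,0,-1]

L=[[1,0,0,0],[1,1,0,0],[1,-2,1,0],[-4,2,2,1]] U=[[3,-1,-3,1],[0,-4,-3,-4],[0,0,-1,-2],[0,0,0,-1]]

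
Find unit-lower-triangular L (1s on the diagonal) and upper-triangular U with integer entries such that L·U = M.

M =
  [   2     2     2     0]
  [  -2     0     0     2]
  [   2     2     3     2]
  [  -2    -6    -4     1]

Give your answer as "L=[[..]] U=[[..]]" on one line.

L=[[1,0,0,0],[-1,1,0,0],[1,0,1,0],[-1,-2,2,1]] U=[[2,2,2,0],[0,2,2,2],[0,0,1,2],[0,0,0,1]]

  R1 -= -1·R0 → [0,2,2,2]
  R2 -= 1·R0 → [0,0,1,2]
  R3 -= -1·R0 → [0,-4,-2,1]
  R2 -= 0·R1 → [0,0,1,2]
  R3 -= -2·R1 → [0,0,2,5]
  R3 -= 2·R2 → [0,0,0,1]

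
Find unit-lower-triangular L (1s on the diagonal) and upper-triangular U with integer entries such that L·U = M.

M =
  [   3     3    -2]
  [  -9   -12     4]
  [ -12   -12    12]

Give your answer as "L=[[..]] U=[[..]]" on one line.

L=[[1,0,0],[-3,1,0],[-4,0,1]] U=[[3,3,-2],[0,-3,-2],[0,0,4]]

  row1 -= -3·row0 → [0,-3,-2]
  row2 -= -4·row0 → [0,0,4]
  row2 -= 0·row1 → [0,0,4]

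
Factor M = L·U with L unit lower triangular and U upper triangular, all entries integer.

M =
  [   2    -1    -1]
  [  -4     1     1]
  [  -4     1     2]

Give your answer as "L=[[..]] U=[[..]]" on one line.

  r1 -= -2·r0 → [0,-1,-1]
  r2 -= -2·r0 → [0,-1,0]
  r2 -= 1·r1 → [0,0,1]

L=[[1,0,0],[-2,1,0],[-2,1,1]] U=[[2,-1,-1],[0,-1,-1],[0,0,1]]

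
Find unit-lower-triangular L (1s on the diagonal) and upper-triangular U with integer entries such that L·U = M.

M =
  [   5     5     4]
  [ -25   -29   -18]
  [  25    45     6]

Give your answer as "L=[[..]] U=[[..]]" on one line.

  row1 -= -5·row0 → [0,-4,2]
  row2 -= 5·row0 → [0,20,-14]
  row2 -= -5·row1 → [0,0,-4]

L=[[1,0,0],[-5,1,0],[5,-5,1]] U=[[5,5,4],[0,-4,2],[0,0,-4]]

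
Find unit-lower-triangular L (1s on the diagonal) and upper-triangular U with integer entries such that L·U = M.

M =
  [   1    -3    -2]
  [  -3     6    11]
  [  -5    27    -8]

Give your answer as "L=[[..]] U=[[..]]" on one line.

  r1 -= -3·r0 → [0,-3,5]
  r2 -= -5·r0 → [0,12,-18]
  r2 -= -4·r1 → [0,0,2]

L=[[1,0,0],[-3,1,0],[-5,-4,1]] U=[[1,-3,-2],[0,-3,5],[0,0,2]]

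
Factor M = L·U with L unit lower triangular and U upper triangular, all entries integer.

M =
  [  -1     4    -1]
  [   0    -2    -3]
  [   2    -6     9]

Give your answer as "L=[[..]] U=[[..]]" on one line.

L=[[1,0,0],[0,1,0],[-2,-1,1]] U=[[-1,4,-1],[0,-2,-3],[0,0,4]]

  R1 -= 0·R0 → [0,-2,-3]
  R2 -= -2·R0 → [0,2,7]
  R2 -= -1·R1 → [0,0,4]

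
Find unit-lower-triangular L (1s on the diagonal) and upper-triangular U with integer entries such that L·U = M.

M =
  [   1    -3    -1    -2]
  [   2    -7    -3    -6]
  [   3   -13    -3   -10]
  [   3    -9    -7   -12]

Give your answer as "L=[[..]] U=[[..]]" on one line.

  row1 -= 2·row0 → [0,-1,-1,-2]
  row2 -= 3·row0 → [0,-4,0,-4]
  row3 -= 3·row0 → [0,0,-4,-6]
  row2 -= 4·row1 → [0,0,4,4]
  row3 -= 0·row1 → [0,0,-4,-6]
  row3 -= -1·row2 → [0,0,0,-2]

L=[[1,0,0,0],[2,1,0,0],[3,4,1,0],[3,0,-1,1]] U=[[1,-3,-1,-2],[0,-1,-1,-2],[0,0,4,4],[0,0,0,-2]]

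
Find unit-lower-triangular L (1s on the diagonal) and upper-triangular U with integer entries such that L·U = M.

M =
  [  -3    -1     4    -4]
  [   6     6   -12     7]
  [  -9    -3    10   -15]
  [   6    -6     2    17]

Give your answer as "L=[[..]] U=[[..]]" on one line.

  r1 -= -2·r0 → [0,4,-4,-1]
  r2 -= 3·r0 → [0,0,-2,-3]
  r3 -= -2·r0 → [0,-8,10,9]
  r2 -= 0·r1 → [0,0,-2,-3]
  r3 -= -2·r1 → [0,0,2,7]
  r3 -= -1·r2 → [0,0,0,4]

L=[[1,0,0,0],[-2,1,0,0],[3,0,1,0],[-2,-2,-1,1]] U=[[-3,-1,4,-4],[0,4,-4,-1],[0,0,-2,-3],[0,0,0,4]]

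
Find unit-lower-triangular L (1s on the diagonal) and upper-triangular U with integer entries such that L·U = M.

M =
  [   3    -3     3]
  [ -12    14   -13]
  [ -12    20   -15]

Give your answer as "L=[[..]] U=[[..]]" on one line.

  r1 -= -4·r0 → [0,2,-1]
  r2 -= -4·r0 → [0,8,-3]
  r2 -= 4·r1 → [0,0,1]

L=[[1,0,0],[-4,1,0],[-4,4,1]] U=[[3,-3,3],[0,2,-1],[0,0,1]]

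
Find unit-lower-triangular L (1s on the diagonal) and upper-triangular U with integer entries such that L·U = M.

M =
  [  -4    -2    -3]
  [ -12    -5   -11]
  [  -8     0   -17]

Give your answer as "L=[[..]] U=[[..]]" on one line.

L=[[1,0,0],[3,1,0],[2,4,1]] U=[[-4,-2,-3],[0,1,-2],[0,0,-3]]

  r1 -= 3·r0 → [0,1,-2]
  r2 -= 2·r0 → [0,4,-11]
  r2 -= 4·r1 → [0,0,-3]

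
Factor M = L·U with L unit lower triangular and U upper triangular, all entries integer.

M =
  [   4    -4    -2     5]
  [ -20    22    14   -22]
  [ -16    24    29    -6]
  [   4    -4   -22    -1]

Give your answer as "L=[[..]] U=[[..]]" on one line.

  R1 -= -5·R0 → [0,2,4,3]
  R2 -= -4·R0 → [0,8,21,14]
  R3 -= 1·R0 → [0,0,-20,-6]
  R2 -= 4·R1 → [0,0,5,2]
  R3 -= 0·R1 → [0,0,-20,-6]
  R3 -= -4·R2 → [0,0,0,2]

L=[[1,0,0,0],[-5,1,0,0],[-4,4,1,0],[1,0,-4,1]] U=[[4,-4,-2,5],[0,2,4,3],[0,0,5,2],[0,0,0,2]]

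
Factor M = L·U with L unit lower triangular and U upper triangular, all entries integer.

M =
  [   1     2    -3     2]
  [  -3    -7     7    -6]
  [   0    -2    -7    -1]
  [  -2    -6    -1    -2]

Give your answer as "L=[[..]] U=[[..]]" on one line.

  row1 -= -3·row0 → [0,-1,-2,0]
  row2 -= 0·row0 → [0,-2,-7,-1]
  row3 -= -2·row0 → [0,-2,-7,2]
  row2 -= 2·row1 → [0,0,-3,-1]
  row3 -= 2·row1 → [0,0,-3,2]
  row3 -= 1·row2 → [0,0,0,3]

L=[[1,0,0,0],[-3,1,0,0],[0,2,1,0],[-2,2,1,1]] U=[[1,2,-3,2],[0,-1,-2,0],[0,0,-3,-1],[0,0,0,3]]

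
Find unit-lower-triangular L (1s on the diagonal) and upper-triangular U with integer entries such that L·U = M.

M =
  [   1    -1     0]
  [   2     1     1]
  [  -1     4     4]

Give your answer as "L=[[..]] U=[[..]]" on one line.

L=[[1,0,0],[2,1,0],[-1,1,1]] U=[[1,-1,0],[0,3,1],[0,0,3]]

  row1 -= 2·row0 → [0,3,1]
  row2 -= -1·row0 → [0,3,4]
  row2 -= 1·row1 → [0,0,3]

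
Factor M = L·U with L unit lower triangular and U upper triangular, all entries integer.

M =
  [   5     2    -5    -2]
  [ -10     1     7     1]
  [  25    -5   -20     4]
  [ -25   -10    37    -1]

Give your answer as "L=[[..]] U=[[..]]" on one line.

L=[[1,0,0,0],[-2,1,0,0],[5,-3,1,0],[-5,0,-3,1]] U=[[5,2,-5,-2],[0,5,-3,-3],[0,0,-4,5],[0,0,0,4]]

  row1 -= -2·row0 → [0,5,-3,-3]
  row2 -= 5·row0 → [0,-15,5,14]
  row3 -= -5·row0 → [0,0,12,-11]
  row2 -= -3·row1 → [0,0,-4,5]
  row3 -= 0·row1 → [0,0,12,-11]
  row3 -= -3·row2 → [0,0,0,4]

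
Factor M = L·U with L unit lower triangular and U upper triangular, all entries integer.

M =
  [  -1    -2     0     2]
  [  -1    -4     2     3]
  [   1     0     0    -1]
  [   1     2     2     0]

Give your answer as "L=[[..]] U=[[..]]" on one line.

  r1 -= 1·r0 → [0,-2,2,1]
  r2 -= -1·r0 → [0,-2,0,1]
  r3 -= -1·r0 → [0,0,2,2]
  r2 -= 1·r1 → [0,0,-2,0]
  r3 -= 0·r1 → [0,0,2,2]
  r3 -= -1·r2 → [0,0,0,2]

L=[[1,0,0,0],[1,1,0,0],[-1,1,1,0],[-1,0,-1,1]] U=[[-1,-2,0,2],[0,-2,2,1],[0,0,-2,0],[0,0,0,2]]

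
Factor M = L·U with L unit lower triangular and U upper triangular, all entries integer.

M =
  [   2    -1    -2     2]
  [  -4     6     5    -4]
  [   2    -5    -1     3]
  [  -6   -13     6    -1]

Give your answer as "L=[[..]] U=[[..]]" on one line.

L=[[1,0,0,0],[-2,1,0,0],[1,-1,1,0],[-3,-4,2,1]] U=[[2,-1,-2,2],[0,4,1,0],[0,0,2,1],[0,0,0,3]]

  r1 -= -2·r0 → [0,4,1,0]
  r2 -= 1·r0 → [0,-4,1,1]
  r3 -= -3·r0 → [0,-16,0,5]
  r2 -= -1·r1 → [0,0,2,1]
  r3 -= -4·r1 → [0,0,4,5]
  r3 -= 2·r2 → [0,0,0,3]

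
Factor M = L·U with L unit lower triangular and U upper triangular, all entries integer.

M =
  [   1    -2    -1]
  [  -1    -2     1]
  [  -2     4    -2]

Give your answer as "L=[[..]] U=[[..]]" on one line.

L=[[1,0,0],[-1,1,0],[-2,0,1]] U=[[1,-2,-1],[0,-4,0],[0,0,-4]]

  row1 -= -1·row0 → [0,-4,0]
  row2 -= -2·row0 → [0,0,-4]
  row2 -= 0·row1 → [0,0,-4]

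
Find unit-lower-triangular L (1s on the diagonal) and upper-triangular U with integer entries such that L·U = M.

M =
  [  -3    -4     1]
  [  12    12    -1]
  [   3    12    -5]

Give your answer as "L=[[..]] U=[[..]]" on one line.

  r1 -= -4·r0 → [0,-4,3]
  r2 -= -1·r0 → [0,8,-4]
  r2 -= -2·r1 → [0,0,2]

L=[[1,0,0],[-4,1,0],[-1,-2,1]] U=[[-3,-4,1],[0,-4,3],[0,0,2]]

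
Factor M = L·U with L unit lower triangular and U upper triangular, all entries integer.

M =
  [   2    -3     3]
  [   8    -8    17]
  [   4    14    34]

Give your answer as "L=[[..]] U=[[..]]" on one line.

L=[[1,0,0],[4,1,0],[2,5,1]] U=[[2,-3,3],[0,4,5],[0,0,3]]

  row1 -= 4·row0 → [0,4,5]
  row2 -= 2·row0 → [0,20,28]
  row2 -= 5·row1 → [0,0,3]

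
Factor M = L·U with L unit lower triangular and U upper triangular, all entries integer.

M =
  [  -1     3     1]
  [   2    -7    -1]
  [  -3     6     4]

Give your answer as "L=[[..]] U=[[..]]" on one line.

  row1 -= -2·row0 → [0,-1,1]
  row2 -= 3·row0 → [0,-3,1]
  row2 -= 3·row1 → [0,0,-2]

L=[[1,0,0],[-2,1,0],[3,3,1]] U=[[-1,3,1],[0,-1,1],[0,0,-2]]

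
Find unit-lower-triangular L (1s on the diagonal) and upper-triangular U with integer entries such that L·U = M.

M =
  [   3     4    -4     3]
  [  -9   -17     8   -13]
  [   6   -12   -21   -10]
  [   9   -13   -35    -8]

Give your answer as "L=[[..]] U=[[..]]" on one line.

L=[[1,0,0,0],[-3,1,0,0],[2,4,1,0],[3,5,-1,1]] U=[[3,4,-4,3],[0,-5,-4,-4],[0,0,3,0],[0,0,0,3]]

  row1 -= -3·row0 → [0,-5,-4,-4]
  row2 -= 2·row0 → [0,-20,-13,-16]
  row3 -= 3·row0 → [0,-25,-23,-17]
  row2 -= 4·row1 → [0,0,3,0]
  row3 -= 5·row1 → [0,0,-3,3]
  row3 -= -1·row2 → [0,0,0,3]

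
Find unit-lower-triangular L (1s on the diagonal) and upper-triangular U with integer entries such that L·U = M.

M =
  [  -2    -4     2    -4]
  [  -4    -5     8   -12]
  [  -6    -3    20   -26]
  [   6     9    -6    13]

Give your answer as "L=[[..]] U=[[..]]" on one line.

  r1 -= 2·r0 → [0,3,4,-4]
  r2 -= 3·r0 → [0,9,14,-14]
  r3 -= -3·r0 → [0,-3,0,1]
  r2 -= 3·r1 → [0,0,2,-2]
  r3 -= -1·r1 → [0,0,4,-3]
  r3 -= 2·r2 → [0,0,0,1]

L=[[1,0,0,0],[2,1,0,0],[3,3,1,0],[-3,-1,2,1]] U=[[-2,-4,2,-4],[0,3,4,-4],[0,0,2,-2],[0,0,0,1]]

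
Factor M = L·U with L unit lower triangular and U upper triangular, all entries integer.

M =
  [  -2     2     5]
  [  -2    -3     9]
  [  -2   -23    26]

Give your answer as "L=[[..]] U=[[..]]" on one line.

  r1 -= 1·r0 → [0,-5,4]
  r2 -= 1·r0 → [0,-25,21]
  r2 -= 5·r1 → [0,0,1]

L=[[1,0,0],[1,1,0],[1,5,1]] U=[[-2,2,5],[0,-5,4],[0,0,1]]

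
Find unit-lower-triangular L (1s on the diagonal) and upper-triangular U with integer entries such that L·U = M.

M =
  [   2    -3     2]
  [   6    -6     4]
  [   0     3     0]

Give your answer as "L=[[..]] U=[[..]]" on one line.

L=[[1,0,0],[3,1,0],[0,1,1]] U=[[2,-3,2],[0,3,-2],[0,0,2]]

  R1 -= 3·R0 → [0,3,-2]
  R2 -= 0·R0 → [0,3,0]
  R2 -= 1·R1 → [0,0,2]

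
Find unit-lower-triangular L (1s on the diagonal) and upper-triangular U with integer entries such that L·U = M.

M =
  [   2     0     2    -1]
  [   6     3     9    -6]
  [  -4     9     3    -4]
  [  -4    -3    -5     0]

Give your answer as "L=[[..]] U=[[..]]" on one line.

  row1 -= 3·row0 → [0,3,3,-3]
  row2 -= -2·row0 → [0,9,7,-6]
  row3 -= -2·row0 → [0,-3,-1,-2]
  row2 -= 3·row1 → [0,0,-2,3]
  row3 -= -1·row1 → [0,0,2,-5]
  row3 -= -1·row2 → [0,0,0,-2]

L=[[1,0,0,0],[3,1,0,0],[-2,3,1,0],[-2,-1,-1,1]] U=[[2,0,2,-1],[0,3,3,-3],[0,0,-2,3],[0,0,0,-2]]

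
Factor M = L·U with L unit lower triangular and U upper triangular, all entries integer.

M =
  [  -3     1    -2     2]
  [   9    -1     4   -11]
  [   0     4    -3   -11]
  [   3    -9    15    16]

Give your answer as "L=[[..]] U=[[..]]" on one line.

  r1 -= -3·r0 → [0,2,-2,-5]
  r2 -= 0·r0 → [0,4,-3,-11]
  r3 -= -1·r0 → [0,-8,13,18]
  r2 -= 2·r1 → [0,0,1,-1]
  r3 -= -4·r1 → [0,0,5,-2]
  r3 -= 5·r2 → [0,0,0,3]

L=[[1,0,0,0],[-3,1,0,0],[0,2,1,0],[-1,-4,5,1]] U=[[-3,1,-2,2],[0,2,-2,-5],[0,0,1,-1],[0,0,0,3]]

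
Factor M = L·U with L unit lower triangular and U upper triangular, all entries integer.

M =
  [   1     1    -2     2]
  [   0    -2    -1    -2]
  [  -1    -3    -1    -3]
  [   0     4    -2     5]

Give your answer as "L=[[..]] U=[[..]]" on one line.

  R1 -= 0·R0 → [0,-2,-1,-2]
  R2 -= -1·R0 → [0,-2,-3,-1]
  R3 -= 0·R0 → [0,4,-2,5]
  R2 -= 1·R1 → [0,0,-2,1]
  R3 -= -2·R1 → [0,0,-4,1]
  R3 -= 2·R2 → [0,0,0,-1]

L=[[1,0,0,0],[0,1,0,0],[-1,1,1,0],[0,-2,2,1]] U=[[1,1,-2,2],[0,-2,-1,-2],[0,0,-2,1],[0,0,0,-1]]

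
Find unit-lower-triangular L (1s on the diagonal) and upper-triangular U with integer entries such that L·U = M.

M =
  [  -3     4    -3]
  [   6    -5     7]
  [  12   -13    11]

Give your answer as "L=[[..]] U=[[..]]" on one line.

L=[[1,0,0],[-2,1,0],[-4,1,1]] U=[[-3,4,-3],[0,3,1],[0,0,-2]]

  r1 -= -2·r0 → [0,3,1]
  r2 -= -4·r0 → [0,3,-1]
  r2 -= 1·r1 → [0,0,-2]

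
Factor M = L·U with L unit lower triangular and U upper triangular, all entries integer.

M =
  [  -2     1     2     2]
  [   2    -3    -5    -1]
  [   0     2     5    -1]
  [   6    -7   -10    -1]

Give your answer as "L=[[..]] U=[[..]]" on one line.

  row1 -= -1·row0 → [0,-2,-3,1]
  row2 -= 0·row0 → [0,2,5,-1]
  row3 -= -3·row0 → [0,-4,-4,5]
  row2 -= -1·row1 → [0,0,2,0]
  row3 -= 2·row1 → [0,0,2,3]
  row3 -= 1·row2 → [0,0,0,3]

L=[[1,0,0,0],[-1,1,0,0],[0,-1,1,0],[-3,2,1,1]] U=[[-2,1,2,2],[0,-2,-3,1],[0,0,2,0],[0,0,0,3]]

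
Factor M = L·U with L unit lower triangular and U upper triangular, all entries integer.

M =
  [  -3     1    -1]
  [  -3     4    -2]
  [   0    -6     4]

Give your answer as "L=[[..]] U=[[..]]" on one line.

  r1 -= 1·r0 → [0,3,-1]
  r2 -= 0·r0 → [0,-6,4]
  r2 -= -2·r1 → [0,0,2]

L=[[1,0,0],[1,1,0],[0,-2,1]] U=[[-3,1,-1],[0,3,-1],[0,0,2]]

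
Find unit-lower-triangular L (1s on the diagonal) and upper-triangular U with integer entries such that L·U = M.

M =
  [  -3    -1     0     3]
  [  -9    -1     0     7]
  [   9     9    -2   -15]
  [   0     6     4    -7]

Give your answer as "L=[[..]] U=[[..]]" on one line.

  row1 -= 3·row0 → [0,2,0,-2]
  row2 -= -3·row0 → [0,6,-2,-6]
  row3 -= 0·row0 → [0,6,4,-7]
  row2 -= 3·row1 → [0,0,-2,0]
  row3 -= 3·row1 → [0,0,4,-1]
  row3 -= -2·row2 → [0,0,0,-1]

L=[[1,0,0,0],[3,1,0,0],[-3,3,1,0],[0,3,-2,1]] U=[[-3,-1,0,3],[0,2,0,-2],[0,0,-2,0],[0,0,0,-1]]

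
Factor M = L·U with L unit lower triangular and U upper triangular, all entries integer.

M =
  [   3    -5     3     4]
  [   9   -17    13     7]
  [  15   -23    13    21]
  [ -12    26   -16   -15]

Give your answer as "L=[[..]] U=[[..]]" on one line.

  r1 -= 3·r0 → [0,-2,4,-5]
  r2 -= 5·r0 → [0,2,-2,1]
  r3 -= -4·r0 → [0,6,-4,1]
  r2 -= -1·r1 → [0,0,2,-4]
  r3 -= -3·r1 → [0,0,8,-14]
  r3 -= 4·r2 → [0,0,0,2]

L=[[1,0,0,0],[3,1,0,0],[5,-1,1,0],[-4,-3,4,1]] U=[[3,-5,3,4],[0,-2,4,-5],[0,0,2,-4],[0,0,0,2]]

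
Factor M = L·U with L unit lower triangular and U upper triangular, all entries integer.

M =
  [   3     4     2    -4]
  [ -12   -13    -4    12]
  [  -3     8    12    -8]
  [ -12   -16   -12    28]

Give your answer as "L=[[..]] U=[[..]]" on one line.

  row1 -= -4·row0 → [0,3,4,-4]
  row2 -= -1·row0 → [0,12,14,-12]
  row3 -= -4·row0 → [0,0,-4,12]
  row2 -= 4·row1 → [0,0,-2,4]
  row3 -= 0·row1 → [0,0,-4,12]
  row3 -= 2·row2 → [0,0,0,4]

L=[[1,0,0,0],[-4,1,0,0],[-1,4,1,0],[-4,0,2,1]] U=[[3,4,2,-4],[0,3,4,-4],[0,0,-2,4],[0,0,0,4]]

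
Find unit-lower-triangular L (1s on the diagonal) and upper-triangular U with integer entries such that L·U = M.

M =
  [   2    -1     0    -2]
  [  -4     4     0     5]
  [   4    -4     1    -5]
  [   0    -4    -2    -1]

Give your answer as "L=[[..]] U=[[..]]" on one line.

  row1 -= -2·row0 → [0,2,0,1]
  row2 -= 2·row0 → [0,-2,1,-1]
  row3 -= 0·row0 → [0,-4,-2,-1]
  row2 -= -1·row1 → [0,0,1,0]
  row3 -= -2·row1 → [0,0,-2,1]
  row3 -= -2·row2 → [0,0,0,1]

L=[[1,0,0,0],[-2,1,0,0],[2,-1,1,0],[0,-2,-2,1]] U=[[2,-1,0,-2],[0,2,0,1],[0,0,1,0],[0,0,0,1]]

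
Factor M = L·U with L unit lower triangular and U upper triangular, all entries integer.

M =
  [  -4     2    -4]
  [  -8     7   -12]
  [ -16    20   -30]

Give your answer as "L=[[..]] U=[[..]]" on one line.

L=[[1,0,0],[2,1,0],[4,4,1]] U=[[-4,2,-4],[0,3,-4],[0,0,2]]

  r1 -= 2·r0 → [0,3,-4]
  r2 -= 4·r0 → [0,12,-14]
  r2 -= 4·r1 → [0,0,2]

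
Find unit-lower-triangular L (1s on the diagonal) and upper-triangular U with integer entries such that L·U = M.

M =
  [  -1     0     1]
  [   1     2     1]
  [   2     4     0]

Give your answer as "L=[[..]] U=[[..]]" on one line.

L=[[1,0,0],[-1,1,0],[-2,2,1]] U=[[-1,0,1],[0,2,2],[0,0,-2]]

  R1 -= -1·R0 → [0,2,2]
  R2 -= -2·R0 → [0,4,2]
  R2 -= 2·R1 → [0,0,-2]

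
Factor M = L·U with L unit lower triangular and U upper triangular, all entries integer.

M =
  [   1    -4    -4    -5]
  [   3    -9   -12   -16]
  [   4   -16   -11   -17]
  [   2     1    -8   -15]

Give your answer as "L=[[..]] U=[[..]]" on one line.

L=[[1,0,0,0],[3,1,0,0],[4,0,1,0],[2,3,0,1]] U=[[1,-4,-4,-5],[0,3,0,-1],[0,0,5,3],[0,0,0,-2]]

  R1 -= 3·R0 → [0,3,0,-1]
  R2 -= 4·R0 → [0,0,5,3]
  R3 -= 2·R0 → [0,9,0,-5]
  R2 -= 0·R1 → [0,0,5,3]
  R3 -= 3·R1 → [0,0,0,-2]
  R3 -= 0·R2 → [0,0,0,-2]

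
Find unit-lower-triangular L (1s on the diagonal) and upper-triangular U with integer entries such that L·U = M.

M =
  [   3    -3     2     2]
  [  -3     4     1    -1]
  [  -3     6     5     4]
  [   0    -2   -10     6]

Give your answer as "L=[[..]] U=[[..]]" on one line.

L=[[1,0,0,0],[-1,1,0,0],[-1,3,1,0],[0,-2,2,1]] U=[[3,-3,2,2],[0,1,3,1],[0,0,-2,3],[0,0,0,2]]

  R1 -= -1·R0 → [0,1,3,1]
  R2 -= -1·R0 → [0,3,7,6]
  R3 -= 0·R0 → [0,-2,-10,6]
  R2 -= 3·R1 → [0,0,-2,3]
  R3 -= -2·R1 → [0,0,-4,8]
  R3 -= 2·R2 → [0,0,0,2]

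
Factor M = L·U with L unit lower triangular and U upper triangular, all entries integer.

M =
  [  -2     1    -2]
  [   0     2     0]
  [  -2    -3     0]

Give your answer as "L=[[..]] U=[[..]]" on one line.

  R1 -= 0·R0 → [0,2,0]
  R2 -= 1·R0 → [0,-4,2]
  R2 -= -2·R1 → [0,0,2]

L=[[1,0,0],[0,1,0],[1,-2,1]] U=[[-2,1,-2],[0,2,0],[0,0,2]]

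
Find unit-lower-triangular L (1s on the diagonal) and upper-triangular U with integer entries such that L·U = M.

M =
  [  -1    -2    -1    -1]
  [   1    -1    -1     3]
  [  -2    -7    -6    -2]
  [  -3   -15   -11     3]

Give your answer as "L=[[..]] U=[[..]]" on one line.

L=[[1,0,0,0],[-1,1,0,0],[2,1,1,0],[3,3,1,1]] U=[[-1,-2,-1,-1],[0,-3,-2,2],[0,0,-2,-2],[0,0,0,2]]

  r1 -= -1·r0 → [0,-3,-2,2]
  r2 -= 2·r0 → [0,-3,-4,0]
  r3 -= 3·r0 → [0,-9,-8,6]
  r2 -= 1·r1 → [0,0,-2,-2]
  r3 -= 3·r1 → [0,0,-2,0]
  r3 -= 1·r2 → [0,0,0,2]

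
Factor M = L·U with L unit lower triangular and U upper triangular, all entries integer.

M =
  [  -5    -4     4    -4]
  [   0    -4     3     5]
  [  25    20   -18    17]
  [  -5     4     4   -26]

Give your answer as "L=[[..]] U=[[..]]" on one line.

  row1 -= 0·row0 → [0,-4,3,5]
  row2 -= -5·row0 → [0,0,2,-3]
  row3 -= 1·row0 → [0,8,0,-22]
  row2 -= 0·row1 → [0,0,2,-3]
  row3 -= -2·row1 → [0,0,6,-12]
  row3 -= 3·row2 → [0,0,0,-3]

L=[[1,0,0,0],[0,1,0,0],[-5,0,1,0],[1,-2,3,1]] U=[[-5,-4,4,-4],[0,-4,3,5],[0,0,2,-3],[0,0,0,-3]]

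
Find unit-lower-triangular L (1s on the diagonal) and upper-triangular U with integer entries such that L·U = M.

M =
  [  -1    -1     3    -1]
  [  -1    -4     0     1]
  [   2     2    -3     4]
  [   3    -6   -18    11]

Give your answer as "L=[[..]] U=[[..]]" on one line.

L=[[1,0,0,0],[1,1,0,0],[-2,0,1,0],[-3,3,0,1]] U=[[-1,-1,3,-1],[0,-3,-3,2],[0,0,3,2],[0,0,0,2]]

  row1 -= 1·row0 → [0,-3,-3,2]
  row2 -= -2·row0 → [0,0,3,2]
  row3 -= -3·row0 → [0,-9,-9,8]
  row2 -= 0·row1 → [0,0,3,2]
  row3 -= 3·row1 → [0,0,0,2]
  row3 -= 0·row2 → [0,0,0,2]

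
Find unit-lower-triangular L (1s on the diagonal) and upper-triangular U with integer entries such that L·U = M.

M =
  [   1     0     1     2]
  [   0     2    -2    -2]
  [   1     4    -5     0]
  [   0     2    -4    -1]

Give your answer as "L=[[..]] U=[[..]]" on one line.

L=[[1,0,0,0],[0,1,0,0],[1,2,1,0],[0,1,1,1]] U=[[1,0,1,2],[0,2,-2,-2],[0,0,-2,2],[0,0,0,-1]]

  r1 -= 0·r0 → [0,2,-2,-2]
  r2 -= 1·r0 → [0,4,-6,-2]
  r3 -= 0·r0 → [0,2,-4,-1]
  r2 -= 2·r1 → [0,0,-2,2]
  r3 -= 1·r1 → [0,0,-2,1]
  r3 -= 1·r2 → [0,0,0,-1]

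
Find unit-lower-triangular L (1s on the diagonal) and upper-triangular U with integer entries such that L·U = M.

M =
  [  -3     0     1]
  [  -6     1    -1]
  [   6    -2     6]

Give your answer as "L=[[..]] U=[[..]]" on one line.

  R1 -= 2·R0 → [0,1,-3]
  R2 -= -2·R0 → [0,-2,8]
  R2 -= -2·R1 → [0,0,2]

L=[[1,0,0],[2,1,0],[-2,-2,1]] U=[[-3,0,1],[0,1,-3],[0,0,2]]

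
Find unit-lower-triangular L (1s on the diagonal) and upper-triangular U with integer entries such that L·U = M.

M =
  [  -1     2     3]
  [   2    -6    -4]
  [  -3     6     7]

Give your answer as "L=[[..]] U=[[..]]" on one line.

  R1 -= -2·R0 → [0,-2,2]
  R2 -= 3·R0 → [0,0,-2]
  R2 -= 0·R1 → [0,0,-2]

L=[[1,0,0],[-2,1,0],[3,0,1]] U=[[-1,2,3],[0,-2,2],[0,0,-2]]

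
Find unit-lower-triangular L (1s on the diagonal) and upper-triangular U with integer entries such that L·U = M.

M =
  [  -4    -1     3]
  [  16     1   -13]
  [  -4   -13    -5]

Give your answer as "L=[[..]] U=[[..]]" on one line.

L=[[1,0,0],[-4,1,0],[1,4,1]] U=[[-4,-1,3],[0,-3,-1],[0,0,-4]]

  r1 -= -4·r0 → [0,-3,-1]
  r2 -= 1·r0 → [0,-12,-8]
  r2 -= 4·r1 → [0,0,-4]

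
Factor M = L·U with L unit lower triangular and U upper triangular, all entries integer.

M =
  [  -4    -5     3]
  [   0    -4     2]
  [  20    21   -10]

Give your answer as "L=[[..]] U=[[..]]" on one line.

L=[[1,0,0],[0,1,0],[-5,1,1]] U=[[-4,-5,3],[0,-4,2],[0,0,3]]

  row1 -= 0·row0 → [0,-4,2]
  row2 -= -5·row0 → [0,-4,5]
  row2 -= 1·row1 → [0,0,3]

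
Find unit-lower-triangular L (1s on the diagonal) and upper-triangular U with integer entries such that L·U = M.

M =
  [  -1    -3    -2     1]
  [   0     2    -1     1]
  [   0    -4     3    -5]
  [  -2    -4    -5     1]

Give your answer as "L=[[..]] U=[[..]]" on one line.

  R1 -= 0·R0 → [0,2,-1,1]
  R2 -= 0·R0 → [0,-4,3,-5]
  R3 -= 2·R0 → [0,2,-1,-1]
  R2 -= -2·R1 → [0,0,1,-3]
  R3 -= 1·R1 → [0,0,0,-2]
  R3 -= 0·R2 → [0,0,0,-2]

L=[[1,0,0,0],[0,1,0,0],[0,-2,1,0],[2,1,0,1]] U=[[-1,-3,-2,1],[0,2,-1,1],[0,0,1,-3],[0,0,0,-2]]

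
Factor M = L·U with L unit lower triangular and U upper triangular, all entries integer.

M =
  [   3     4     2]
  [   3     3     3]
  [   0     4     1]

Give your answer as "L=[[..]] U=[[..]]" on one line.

L=[[1,0,0],[1,1,0],[0,-4,1]] U=[[3,4,2],[0,-1,1],[0,0,5]]

  r1 -= 1·r0 → [0,-1,1]
  r2 -= 0·r0 → [0,4,1]
  r2 -= -4·r1 → [0,0,5]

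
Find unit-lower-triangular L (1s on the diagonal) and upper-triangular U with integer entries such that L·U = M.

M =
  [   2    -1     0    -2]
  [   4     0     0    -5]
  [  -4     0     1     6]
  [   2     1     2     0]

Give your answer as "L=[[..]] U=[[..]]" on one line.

L=[[1,0,0,0],[2,1,0,0],[-2,-1,1,0],[1,1,2,1]] U=[[2,-1,0,-2],[0,2,0,-1],[0,0,1,1],[0,0,0,1]]

  R1 -= 2·R0 → [0,2,0,-1]
  R2 -= -2·R0 → [0,-2,1,2]
  R3 -= 1·R0 → [0,2,2,2]
  R2 -= -1·R1 → [0,0,1,1]
  R3 -= 1·R1 → [0,0,2,3]
  R3 -= 2·R2 → [0,0,0,1]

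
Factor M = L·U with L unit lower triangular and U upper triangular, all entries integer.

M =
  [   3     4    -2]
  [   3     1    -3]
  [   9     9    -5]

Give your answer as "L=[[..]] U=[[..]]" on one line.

  r1 -= 1·r0 → [0,-3,-1]
  r2 -= 3·r0 → [0,-3,1]
  r2 -= 1·r1 → [0,0,2]

L=[[1,0,0],[1,1,0],[3,1,1]] U=[[3,4,-2],[0,-3,-1],[0,0,2]]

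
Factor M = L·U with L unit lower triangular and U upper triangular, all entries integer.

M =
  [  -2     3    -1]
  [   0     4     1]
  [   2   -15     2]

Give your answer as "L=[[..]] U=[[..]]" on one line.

  r1 -= 0·r0 → [0,4,1]
  r2 -= -1·r0 → [0,-12,1]
  r2 -= -3·r1 → [0,0,4]

L=[[1,0,0],[0,1,0],[-1,-3,1]] U=[[-2,3,-1],[0,4,1],[0,0,4]]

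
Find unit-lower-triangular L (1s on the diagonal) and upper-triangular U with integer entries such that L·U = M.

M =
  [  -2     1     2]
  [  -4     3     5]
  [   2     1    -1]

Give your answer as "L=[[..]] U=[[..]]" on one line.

  r1 -= 2·r0 → [0,1,1]
  r2 -= -1·r0 → [0,2,1]
  r2 -= 2·r1 → [0,0,-1]

L=[[1,0,0],[2,1,0],[-1,2,1]] U=[[-2,1,2],[0,1,1],[0,0,-1]]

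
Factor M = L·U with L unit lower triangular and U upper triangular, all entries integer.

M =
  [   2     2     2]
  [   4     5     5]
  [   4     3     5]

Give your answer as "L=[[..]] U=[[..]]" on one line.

  row1 -= 2·row0 → [0,1,1]
  row2 -= 2·row0 → [0,-1,1]
  row2 -= -1·row1 → [0,0,2]

L=[[1,0,0],[2,1,0],[2,-1,1]] U=[[2,2,2],[0,1,1],[0,0,2]]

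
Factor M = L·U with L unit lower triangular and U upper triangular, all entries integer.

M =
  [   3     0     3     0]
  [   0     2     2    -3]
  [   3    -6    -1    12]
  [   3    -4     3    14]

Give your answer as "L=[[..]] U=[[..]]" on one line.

L=[[1,0,0,0],[0,1,0,0],[1,-3,1,0],[1,-2,2,1]] U=[[3,0,3,0],[0,2,2,-3],[0,0,2,3],[0,0,0,2]]

  R1 -= 0·R0 → [0,2,2,-3]
  R2 -= 1·R0 → [0,-6,-4,12]
  R3 -= 1·R0 → [0,-4,0,14]
  R2 -= -3·R1 → [0,0,2,3]
  R3 -= -2·R1 → [0,0,4,8]
  R3 -= 2·R2 → [0,0,0,2]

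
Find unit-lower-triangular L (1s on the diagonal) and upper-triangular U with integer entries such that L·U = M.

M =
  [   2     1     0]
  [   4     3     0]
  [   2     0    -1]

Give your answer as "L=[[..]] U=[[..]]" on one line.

  r1 -= 2·r0 → [0,1,0]
  r2 -= 1·r0 → [0,-1,-1]
  r2 -= -1·r1 → [0,0,-1]

L=[[1,0,0],[2,1,0],[1,-1,1]] U=[[2,1,0],[0,1,0],[0,0,-1]]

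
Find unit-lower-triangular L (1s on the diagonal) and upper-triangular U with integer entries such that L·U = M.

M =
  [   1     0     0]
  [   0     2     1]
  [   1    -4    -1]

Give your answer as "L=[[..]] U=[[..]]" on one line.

  r1 -= 0·r0 → [0,2,1]
  r2 -= 1·r0 → [0,-4,-1]
  r2 -= -2·r1 → [0,0,1]

L=[[1,0,0],[0,1,0],[1,-2,1]] U=[[1,0,0],[0,2,1],[0,0,1]]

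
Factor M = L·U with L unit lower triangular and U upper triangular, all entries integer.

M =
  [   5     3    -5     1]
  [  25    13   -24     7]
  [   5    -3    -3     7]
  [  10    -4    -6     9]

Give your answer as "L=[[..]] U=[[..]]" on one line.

L=[[1,0,0,0],[5,1,0,0],[1,3,1,0],[2,5,1,1]] U=[[5,3,-5,1],[0,-2,1,2],[0,0,-1,0],[0,0,0,-3]]

  row1 -= 5·row0 → [0,-2,1,2]
  row2 -= 1·row0 → [0,-6,2,6]
  row3 -= 2·row0 → [0,-10,4,7]
  row2 -= 3·row1 → [0,0,-1,0]
  row3 -= 5·row1 → [0,0,-1,-3]
  row3 -= 1·row2 → [0,0,0,-3]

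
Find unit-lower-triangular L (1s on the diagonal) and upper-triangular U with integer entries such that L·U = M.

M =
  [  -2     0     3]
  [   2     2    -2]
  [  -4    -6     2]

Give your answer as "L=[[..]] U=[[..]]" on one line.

L=[[1,0,0],[-1,1,0],[2,-3,1]] U=[[-2,0,3],[0,2,1],[0,0,-1]]

  row1 -= -1·row0 → [0,2,1]
  row2 -= 2·row0 → [0,-6,-4]
  row2 -= -3·row1 → [0,0,-1]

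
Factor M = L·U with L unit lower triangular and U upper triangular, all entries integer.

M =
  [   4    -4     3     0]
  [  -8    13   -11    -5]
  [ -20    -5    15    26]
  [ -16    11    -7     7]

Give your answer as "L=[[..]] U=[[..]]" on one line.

  row1 -= -2·row0 → [0,5,-5,-5]
  row2 -= -5·row0 → [0,-25,30,26]
  row3 -= -4·row0 → [0,-5,5,7]
  row2 -= -5·row1 → [0,0,5,1]
  row3 -= -1·row1 → [0,0,0,2]
  row3 -= 0·row2 → [0,0,0,2]

L=[[1,0,0,0],[-2,1,0,0],[-5,-5,1,0],[-4,-1,0,1]] U=[[4,-4,3,0],[0,5,-5,-5],[0,0,5,1],[0,0,0,2]]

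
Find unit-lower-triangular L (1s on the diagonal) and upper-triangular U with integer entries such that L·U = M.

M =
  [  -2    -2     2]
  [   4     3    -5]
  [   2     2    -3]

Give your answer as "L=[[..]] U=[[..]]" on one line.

L=[[1,0,0],[-2,1,0],[-1,0,1]] U=[[-2,-2,2],[0,-1,-1],[0,0,-1]]

  r1 -= -2·r0 → [0,-1,-1]
  r2 -= -1·r0 → [0,0,-1]
  r2 -= 0·r1 → [0,0,-1]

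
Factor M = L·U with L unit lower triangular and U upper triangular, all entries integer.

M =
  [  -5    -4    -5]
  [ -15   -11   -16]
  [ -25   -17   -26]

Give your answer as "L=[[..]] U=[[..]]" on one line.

L=[[1,0,0],[3,1,0],[5,3,1]] U=[[-5,-4,-5],[0,1,-1],[0,0,2]]

  row1 -= 3·row0 → [0,1,-1]
  row2 -= 5·row0 → [0,3,-1]
  row2 -= 3·row1 → [0,0,2]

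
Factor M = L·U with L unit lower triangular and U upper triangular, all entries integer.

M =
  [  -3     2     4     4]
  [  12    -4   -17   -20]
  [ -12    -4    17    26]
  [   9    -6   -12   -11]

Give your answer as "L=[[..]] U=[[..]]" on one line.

  r1 -= -4·r0 → [0,4,-1,-4]
  r2 -= 4·r0 → [0,-12,1,10]
  r3 -= -3·r0 → [0,0,0,1]
  r2 -= -3·r1 → [0,0,-2,-2]
  r3 -= 0·r1 → [0,0,0,1]
  r3 -= 0·r2 → [0,0,0,1]

L=[[1,0,0,0],[-4,1,0,0],[4,-3,1,0],[-3,0,0,1]] U=[[-3,2,4,4],[0,4,-1,-4],[0,0,-2,-2],[0,0,0,1]]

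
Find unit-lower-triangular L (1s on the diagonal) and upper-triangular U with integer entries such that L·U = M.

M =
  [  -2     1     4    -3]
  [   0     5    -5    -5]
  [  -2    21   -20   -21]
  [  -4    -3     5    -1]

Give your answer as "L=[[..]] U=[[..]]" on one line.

L=[[1,0,0,0],[0,1,0,0],[1,4,1,0],[2,-1,2,1]] U=[[-2,1,4,-3],[0,5,-5,-5],[0,0,-4,2],[0,0,0,-4]]

  r1 -= 0·r0 → [0,5,-5,-5]
  r2 -= 1·r0 → [0,20,-24,-18]
  r3 -= 2·r0 → [0,-5,-3,5]
  r2 -= 4·r1 → [0,0,-4,2]
  r3 -= -1·r1 → [0,0,-8,0]
  r3 -= 2·r2 → [0,0,0,-4]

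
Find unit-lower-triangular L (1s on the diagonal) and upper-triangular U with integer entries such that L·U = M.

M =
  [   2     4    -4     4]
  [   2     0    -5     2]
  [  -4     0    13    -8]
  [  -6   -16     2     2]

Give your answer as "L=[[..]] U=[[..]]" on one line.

L=[[1,0,0,0],[1,1,0,0],[-2,-2,1,0],[-3,1,-3,1]] U=[[2,4,-4,4],[0,-4,-1,-2],[0,0,3,-4],[0,0,0,4]]

  R1 -= 1·R0 → [0,-4,-1,-2]
  R2 -= -2·R0 → [0,8,5,0]
  R3 -= -3·R0 → [0,-4,-10,14]
  R2 -= -2·R1 → [0,0,3,-4]
  R3 -= 1·R1 → [0,0,-9,16]
  R3 -= -3·R2 → [0,0,0,4]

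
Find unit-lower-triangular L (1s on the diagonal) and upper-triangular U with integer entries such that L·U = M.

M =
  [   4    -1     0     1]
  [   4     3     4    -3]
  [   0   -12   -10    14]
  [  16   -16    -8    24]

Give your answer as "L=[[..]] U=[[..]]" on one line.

L=[[1,0,0,0],[1,1,0,0],[0,-3,1,0],[4,-3,2,1]] U=[[4,-1,0,1],[0,4,4,-4],[0,0,2,2],[0,0,0,4]]

  r1 -= 1·r0 → [0,4,4,-4]
  r2 -= 0·r0 → [0,-12,-10,14]
  r3 -= 4·r0 → [0,-12,-8,20]
  r2 -= -3·r1 → [0,0,2,2]
  r3 -= -3·r1 → [0,0,4,8]
  r3 -= 2·r2 → [0,0,0,4]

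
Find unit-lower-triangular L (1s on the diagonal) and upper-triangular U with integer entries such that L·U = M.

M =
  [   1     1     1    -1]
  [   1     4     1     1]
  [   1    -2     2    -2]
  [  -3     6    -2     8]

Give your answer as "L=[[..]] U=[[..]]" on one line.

  r1 -= 1·r0 → [0,3,0,2]
  r2 -= 1·r0 → [0,-3,1,-1]
  r3 -= -3·r0 → [0,9,1,5]
  r2 -= -1·r1 → [0,0,1,1]
  r3 -= 3·r1 → [0,0,1,-1]
  r3 -= 1·r2 → [0,0,0,-2]

L=[[1,0,0,0],[1,1,0,0],[1,-1,1,0],[-3,3,1,1]] U=[[1,1,1,-1],[0,3,0,2],[0,0,1,1],[0,0,0,-2]]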